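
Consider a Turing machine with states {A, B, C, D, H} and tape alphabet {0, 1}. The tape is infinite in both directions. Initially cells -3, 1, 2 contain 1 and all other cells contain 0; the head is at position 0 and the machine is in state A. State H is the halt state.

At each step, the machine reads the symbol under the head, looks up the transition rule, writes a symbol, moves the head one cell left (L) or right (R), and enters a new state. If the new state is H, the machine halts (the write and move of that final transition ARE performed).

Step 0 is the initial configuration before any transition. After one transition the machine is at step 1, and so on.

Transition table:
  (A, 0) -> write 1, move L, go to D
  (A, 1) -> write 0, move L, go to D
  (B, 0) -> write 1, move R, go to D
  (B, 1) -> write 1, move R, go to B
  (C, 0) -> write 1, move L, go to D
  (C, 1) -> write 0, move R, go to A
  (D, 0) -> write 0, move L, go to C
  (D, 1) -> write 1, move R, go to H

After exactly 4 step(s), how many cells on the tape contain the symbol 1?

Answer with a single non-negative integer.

Step 1: in state A at pos 0, read 0 -> (A,0)->write 1,move L,goto D. Now: state=D, head=-1, tape[-4..3]=01001110 (head:    ^)
Step 2: in state D at pos -1, read 0 -> (D,0)->write 0,move L,goto C. Now: state=C, head=-2, tape[-4..3]=01001110 (head:   ^)
Step 3: in state C at pos -2, read 0 -> (C,0)->write 1,move L,goto D. Now: state=D, head=-3, tape[-4..3]=01101110 (head:  ^)
Step 4: in state D at pos -3, read 1 -> (D,1)->write 1,move R,goto H. Now: state=H, head=-2, tape[-4..3]=01101110 (head:   ^)
Cells containing 1 after step 4: {-3, -2, 0, 1, 2} -> 5 cell(s)

Answer: 5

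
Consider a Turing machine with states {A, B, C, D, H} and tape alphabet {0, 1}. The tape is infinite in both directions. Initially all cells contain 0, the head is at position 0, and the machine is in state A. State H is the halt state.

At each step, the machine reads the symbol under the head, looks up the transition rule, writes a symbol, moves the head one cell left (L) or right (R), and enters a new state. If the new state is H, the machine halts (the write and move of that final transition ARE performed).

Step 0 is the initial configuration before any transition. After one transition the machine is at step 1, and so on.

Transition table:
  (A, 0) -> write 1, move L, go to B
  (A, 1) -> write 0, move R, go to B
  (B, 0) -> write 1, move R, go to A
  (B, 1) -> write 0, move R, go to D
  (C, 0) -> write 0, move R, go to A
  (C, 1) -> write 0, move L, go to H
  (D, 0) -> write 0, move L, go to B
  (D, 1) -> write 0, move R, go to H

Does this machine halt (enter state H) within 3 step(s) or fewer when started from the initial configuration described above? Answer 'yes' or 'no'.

Answer: no

Derivation:
Step 1: in state A at pos 0, read 0 -> (A,0)->write 1,move L,goto B. Now: state=B, head=-1, tape[-2..1]=0010 (head:  ^)
Step 2: in state B at pos -1, read 0 -> (B,0)->write 1,move R,goto A. Now: state=A, head=0, tape[-2..1]=0110 (head:   ^)
Step 3: in state A at pos 0, read 1 -> (A,1)->write 0,move R,goto B. Now: state=B, head=1, tape[-2..2]=01000 (head:    ^)
After 3 step(s): state = B (not H) -> not halted within 3 -> no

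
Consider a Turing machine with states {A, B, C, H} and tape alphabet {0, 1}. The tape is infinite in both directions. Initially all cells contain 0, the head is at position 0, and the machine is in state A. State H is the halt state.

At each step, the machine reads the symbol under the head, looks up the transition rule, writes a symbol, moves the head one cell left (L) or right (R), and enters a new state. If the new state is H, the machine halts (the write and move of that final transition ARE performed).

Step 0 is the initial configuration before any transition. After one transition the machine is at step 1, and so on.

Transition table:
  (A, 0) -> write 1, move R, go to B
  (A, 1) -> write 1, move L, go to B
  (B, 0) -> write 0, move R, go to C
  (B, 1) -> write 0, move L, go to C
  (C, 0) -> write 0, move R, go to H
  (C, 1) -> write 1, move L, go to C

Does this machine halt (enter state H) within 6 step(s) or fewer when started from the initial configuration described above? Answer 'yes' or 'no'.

Step 1: in state A at pos 0, read 0 -> (A,0)->write 1,move R,goto B. Now: state=B, head=1, tape[-1..2]=0100 (head:   ^)
Step 2: in state B at pos 1, read 0 -> (B,0)->write 0,move R,goto C. Now: state=C, head=2, tape[-1..3]=01000 (head:    ^)
Step 3: in state C at pos 2, read 0 -> (C,0)->write 0,move R,goto H. Now: state=H, head=3, tape[-1..4]=010000 (head:     ^)
State H reached at step 3; 3 <= 6 -> yes

Answer: yes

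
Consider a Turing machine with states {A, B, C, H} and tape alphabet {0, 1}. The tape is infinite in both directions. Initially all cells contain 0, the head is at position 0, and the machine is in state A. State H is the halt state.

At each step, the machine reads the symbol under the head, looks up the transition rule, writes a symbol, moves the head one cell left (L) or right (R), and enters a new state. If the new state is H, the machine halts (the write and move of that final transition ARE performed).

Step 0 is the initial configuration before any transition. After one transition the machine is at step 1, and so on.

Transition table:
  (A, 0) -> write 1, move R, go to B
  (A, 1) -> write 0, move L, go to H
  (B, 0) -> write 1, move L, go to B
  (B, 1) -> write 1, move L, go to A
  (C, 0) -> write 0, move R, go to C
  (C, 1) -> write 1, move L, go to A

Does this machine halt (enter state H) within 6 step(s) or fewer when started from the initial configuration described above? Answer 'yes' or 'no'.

Answer: yes

Derivation:
Step 1: in state A at pos 0, read 0 -> (A,0)->write 1,move R,goto B. Now: state=B, head=1, tape[-1..2]=0100 (head:   ^)
Step 2: in state B at pos 1, read 0 -> (B,0)->write 1,move L,goto B. Now: state=B, head=0, tape[-1..2]=0110 (head:  ^)
Step 3: in state B at pos 0, read 1 -> (B,1)->write 1,move L,goto A. Now: state=A, head=-1, tape[-2..2]=00110 (head:  ^)
Step 4: in state A at pos -1, read 0 -> (A,0)->write 1,move R,goto B. Now: state=B, head=0, tape[-2..2]=01110 (head:   ^)
Step 5: in state B at pos 0, read 1 -> (B,1)->write 1,move L,goto A. Now: state=A, head=-1, tape[-2..2]=01110 (head:  ^)
Step 6: in state A at pos -1, read 1 -> (A,1)->write 0,move L,goto H. Now: state=H, head=-2, tape[-3..2]=000110 (head:  ^)
State H reached at step 6; 6 <= 6 -> yes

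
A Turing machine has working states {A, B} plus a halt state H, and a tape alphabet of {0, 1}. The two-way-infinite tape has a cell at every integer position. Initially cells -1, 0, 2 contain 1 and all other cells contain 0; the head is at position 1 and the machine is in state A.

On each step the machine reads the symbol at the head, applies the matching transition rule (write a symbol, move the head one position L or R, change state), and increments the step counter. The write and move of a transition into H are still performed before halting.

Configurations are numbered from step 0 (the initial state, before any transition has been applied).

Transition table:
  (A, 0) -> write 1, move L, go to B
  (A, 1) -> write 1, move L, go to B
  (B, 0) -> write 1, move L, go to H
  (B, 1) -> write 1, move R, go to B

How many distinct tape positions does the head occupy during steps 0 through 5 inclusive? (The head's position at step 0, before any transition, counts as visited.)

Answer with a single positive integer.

Step 1: in state A at pos 1, read 0 -> (A,0)->write 1,move L,goto B. Now: state=B, head=0, tape[-2..3]=011110 (head:   ^)
Step 2: in state B at pos 0, read 1 -> (B,1)->write 1,move R,goto B. Now: state=B, head=1, tape[-2..3]=011110 (head:    ^)
Step 3: in state B at pos 1, read 1 -> (B,1)->write 1,move R,goto B. Now: state=B, head=2, tape[-2..3]=011110 (head:     ^)
Step 4: in state B at pos 2, read 1 -> (B,1)->write 1,move R,goto B. Now: state=B, head=3, tape[-2..4]=0111100 (head:      ^)
Step 5: in state B at pos 3, read 0 -> (B,0)->write 1,move L,goto H. Now: state=H, head=2, tape[-2..4]=0111110 (head:     ^)
Head positions at steps 0..5: starting at 1, distinct positions visited = {0, 1, 2, 3} -> 4 position(s)

Answer: 4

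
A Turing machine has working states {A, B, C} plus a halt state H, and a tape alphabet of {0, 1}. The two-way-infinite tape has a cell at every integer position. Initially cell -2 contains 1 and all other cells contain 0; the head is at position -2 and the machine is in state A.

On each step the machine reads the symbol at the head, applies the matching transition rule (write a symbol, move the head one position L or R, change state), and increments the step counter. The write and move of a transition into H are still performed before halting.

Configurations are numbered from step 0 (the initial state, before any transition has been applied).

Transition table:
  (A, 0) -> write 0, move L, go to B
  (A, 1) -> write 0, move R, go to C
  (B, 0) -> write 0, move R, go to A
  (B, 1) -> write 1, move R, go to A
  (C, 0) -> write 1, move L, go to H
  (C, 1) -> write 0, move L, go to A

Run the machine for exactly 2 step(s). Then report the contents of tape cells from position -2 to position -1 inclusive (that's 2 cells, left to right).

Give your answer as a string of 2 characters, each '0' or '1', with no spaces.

Step 1: in state A at pos -2, read 1 -> (A,1)->write 0,move R,goto C. Now: state=C, head=-1, tape[-3..0]=0000 (head:   ^)
Step 2: in state C at pos -1, read 0 -> (C,0)->write 1,move L,goto H. Now: state=H, head=-2, tape[-3..0]=0010 (head:  ^)

Answer: 01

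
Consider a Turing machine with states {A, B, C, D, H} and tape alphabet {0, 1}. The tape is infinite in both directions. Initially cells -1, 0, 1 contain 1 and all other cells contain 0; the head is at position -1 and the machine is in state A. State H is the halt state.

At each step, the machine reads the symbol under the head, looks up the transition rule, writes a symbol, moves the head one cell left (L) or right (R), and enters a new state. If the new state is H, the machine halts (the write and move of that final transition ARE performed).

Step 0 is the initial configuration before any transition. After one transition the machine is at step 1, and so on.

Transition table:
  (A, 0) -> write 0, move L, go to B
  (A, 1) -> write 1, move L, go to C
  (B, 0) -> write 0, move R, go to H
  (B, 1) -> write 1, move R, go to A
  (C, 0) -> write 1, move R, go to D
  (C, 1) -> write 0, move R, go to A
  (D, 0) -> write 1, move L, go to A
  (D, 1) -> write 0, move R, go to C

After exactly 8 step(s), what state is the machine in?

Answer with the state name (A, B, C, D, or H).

Step 1: in state A at pos -1, read 1 -> (A,1)->write 1,move L,goto C. Now: state=C, head=-2, tape[-3..2]=001110 (head:  ^)
Step 2: in state C at pos -2, read 0 -> (C,0)->write 1,move R,goto D. Now: state=D, head=-1, tape[-3..2]=011110 (head:   ^)
Step 3: in state D at pos -1, read 1 -> (D,1)->write 0,move R,goto C. Now: state=C, head=0, tape[-3..2]=010110 (head:    ^)
Step 4: in state C at pos 0, read 1 -> (C,1)->write 0,move R,goto A. Now: state=A, head=1, tape[-3..2]=010010 (head:     ^)
Step 5: in state A at pos 1, read 1 -> (A,1)->write 1,move L,goto C. Now: state=C, head=0, tape[-3..2]=010010 (head:    ^)
Step 6: in state C at pos 0, read 0 -> (C,0)->write 1,move R,goto D. Now: state=D, head=1, tape[-3..2]=010110 (head:     ^)
Step 7: in state D at pos 1, read 1 -> (D,1)->write 0,move R,goto C. Now: state=C, head=2, tape[-3..3]=0101000 (head:      ^)
Step 8: in state C at pos 2, read 0 -> (C,0)->write 1,move R,goto D. Now: state=D, head=3, tape[-3..4]=01010100 (head:       ^)

Answer: D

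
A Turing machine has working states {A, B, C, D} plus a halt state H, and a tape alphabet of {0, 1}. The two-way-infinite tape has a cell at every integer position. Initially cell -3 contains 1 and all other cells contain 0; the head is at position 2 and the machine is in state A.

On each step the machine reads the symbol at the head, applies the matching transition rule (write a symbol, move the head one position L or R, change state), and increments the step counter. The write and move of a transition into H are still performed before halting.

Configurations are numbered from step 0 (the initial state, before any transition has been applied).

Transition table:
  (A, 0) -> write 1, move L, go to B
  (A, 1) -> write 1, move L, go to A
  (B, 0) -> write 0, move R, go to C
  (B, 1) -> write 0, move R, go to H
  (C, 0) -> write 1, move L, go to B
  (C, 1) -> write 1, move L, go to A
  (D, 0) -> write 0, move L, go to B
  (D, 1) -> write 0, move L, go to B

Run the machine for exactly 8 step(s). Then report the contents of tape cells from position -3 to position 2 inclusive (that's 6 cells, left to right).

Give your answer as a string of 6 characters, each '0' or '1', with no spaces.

Step 1: in state A at pos 2, read 0 -> (A,0)->write 1,move L,goto B. Now: state=B, head=1, tape[-4..3]=01000010 (head:      ^)
Step 2: in state B at pos 1, read 0 -> (B,0)->write 0,move R,goto C. Now: state=C, head=2, tape[-4..3]=01000010 (head:       ^)
Step 3: in state C at pos 2, read 1 -> (C,1)->write 1,move L,goto A. Now: state=A, head=1, tape[-4..3]=01000010 (head:      ^)
Step 4: in state A at pos 1, read 0 -> (A,0)->write 1,move L,goto B. Now: state=B, head=0, tape[-4..3]=01000110 (head:     ^)
Step 5: in state B at pos 0, read 0 -> (B,0)->write 0,move R,goto C. Now: state=C, head=1, tape[-4..3]=01000110 (head:      ^)
Step 6: in state C at pos 1, read 1 -> (C,1)->write 1,move L,goto A. Now: state=A, head=0, tape[-4..3]=01000110 (head:     ^)
Step 7: in state A at pos 0, read 0 -> (A,0)->write 1,move L,goto B. Now: state=B, head=-1, tape[-4..3]=01001110 (head:    ^)
Step 8: in state B at pos -1, read 0 -> (B,0)->write 0,move R,goto C. Now: state=C, head=0, tape[-4..3]=01001110 (head:     ^)

Answer: 100111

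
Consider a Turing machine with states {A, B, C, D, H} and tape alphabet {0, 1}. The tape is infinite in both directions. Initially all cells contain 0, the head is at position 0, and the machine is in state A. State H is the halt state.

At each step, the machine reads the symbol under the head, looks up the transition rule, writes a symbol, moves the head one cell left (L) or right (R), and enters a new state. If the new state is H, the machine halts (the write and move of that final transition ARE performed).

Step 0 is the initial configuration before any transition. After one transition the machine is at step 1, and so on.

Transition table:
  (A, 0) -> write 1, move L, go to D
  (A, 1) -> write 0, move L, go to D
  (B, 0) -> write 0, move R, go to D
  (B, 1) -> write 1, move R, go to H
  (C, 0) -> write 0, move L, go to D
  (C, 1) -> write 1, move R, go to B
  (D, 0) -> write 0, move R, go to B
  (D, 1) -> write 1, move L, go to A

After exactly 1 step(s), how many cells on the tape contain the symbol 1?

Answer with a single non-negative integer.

Answer: 1

Derivation:
Step 1: in state A at pos 0, read 0 -> (A,0)->write 1,move L,goto D. Now: state=D, head=-1, tape[-2..1]=0010 (head:  ^)
Cells containing 1 after step 1: {0} -> 1 cell(s)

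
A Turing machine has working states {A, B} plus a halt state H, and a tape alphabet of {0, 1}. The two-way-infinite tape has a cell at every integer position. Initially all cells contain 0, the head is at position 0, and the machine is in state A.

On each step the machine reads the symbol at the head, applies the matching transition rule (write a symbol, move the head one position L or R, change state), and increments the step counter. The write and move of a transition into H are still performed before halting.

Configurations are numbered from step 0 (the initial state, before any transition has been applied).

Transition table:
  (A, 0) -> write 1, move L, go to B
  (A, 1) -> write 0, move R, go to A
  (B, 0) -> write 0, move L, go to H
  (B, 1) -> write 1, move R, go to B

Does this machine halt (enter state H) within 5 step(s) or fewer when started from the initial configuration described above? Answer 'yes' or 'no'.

Answer: yes

Derivation:
Step 1: in state A at pos 0, read 0 -> (A,0)->write 1,move L,goto B. Now: state=B, head=-1, tape[-2..1]=0010 (head:  ^)
Step 2: in state B at pos -1, read 0 -> (B,0)->write 0,move L,goto H. Now: state=H, head=-2, tape[-3..1]=00010 (head:  ^)
State H reached at step 2; 2 <= 5 -> yes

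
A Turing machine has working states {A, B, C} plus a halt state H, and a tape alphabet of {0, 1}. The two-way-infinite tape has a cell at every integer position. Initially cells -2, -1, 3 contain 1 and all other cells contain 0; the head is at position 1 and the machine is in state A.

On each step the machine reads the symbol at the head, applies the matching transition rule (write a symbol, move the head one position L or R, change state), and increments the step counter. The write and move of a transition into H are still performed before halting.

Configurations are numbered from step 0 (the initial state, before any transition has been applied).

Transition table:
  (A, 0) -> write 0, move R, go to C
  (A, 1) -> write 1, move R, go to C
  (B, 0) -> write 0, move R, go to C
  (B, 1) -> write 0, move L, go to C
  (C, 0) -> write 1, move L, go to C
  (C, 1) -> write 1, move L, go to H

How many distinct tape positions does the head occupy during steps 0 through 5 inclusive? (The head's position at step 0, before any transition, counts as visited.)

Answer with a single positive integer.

Answer: 5

Derivation:
Step 1: in state A at pos 1, read 0 -> (A,0)->write 0,move R,goto C. Now: state=C, head=2, tape[-3..4]=01100010 (head:      ^)
Step 2: in state C at pos 2, read 0 -> (C,0)->write 1,move L,goto C. Now: state=C, head=1, tape[-3..4]=01100110 (head:     ^)
Step 3: in state C at pos 1, read 0 -> (C,0)->write 1,move L,goto C. Now: state=C, head=0, tape[-3..4]=01101110 (head:    ^)
Step 4: in state C at pos 0, read 0 -> (C,0)->write 1,move L,goto C. Now: state=C, head=-1, tape[-3..4]=01111110 (head:   ^)
Step 5: in state C at pos -1, read 1 -> (C,1)->write 1,move L,goto H. Now: state=H, head=-2, tape[-3..4]=01111110 (head:  ^)
Head positions at steps 0..5: starting at 1, distinct positions visited = {-2, -1, 0, 1, 2} -> 5 position(s)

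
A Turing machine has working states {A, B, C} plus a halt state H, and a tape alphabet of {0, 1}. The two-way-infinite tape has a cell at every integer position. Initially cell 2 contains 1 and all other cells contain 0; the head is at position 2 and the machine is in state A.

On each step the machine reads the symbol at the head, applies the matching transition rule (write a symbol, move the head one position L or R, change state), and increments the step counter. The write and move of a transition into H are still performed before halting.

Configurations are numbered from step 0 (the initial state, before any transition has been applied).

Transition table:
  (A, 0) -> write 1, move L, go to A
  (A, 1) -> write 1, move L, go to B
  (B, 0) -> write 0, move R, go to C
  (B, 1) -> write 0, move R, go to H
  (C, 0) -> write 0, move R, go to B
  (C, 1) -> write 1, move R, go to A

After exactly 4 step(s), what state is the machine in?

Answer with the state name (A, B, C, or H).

Answer: A

Derivation:
Step 1: in state A at pos 2, read 1 -> (A,1)->write 1,move L,goto B. Now: state=B, head=1, tape[0..3]=0010 (head:  ^)
Step 2: in state B at pos 1, read 0 -> (B,0)->write 0,move R,goto C. Now: state=C, head=2, tape[0..3]=0010 (head:   ^)
Step 3: in state C at pos 2, read 1 -> (C,1)->write 1,move R,goto A. Now: state=A, head=3, tape[0..4]=00100 (head:    ^)
Step 4: in state A at pos 3, read 0 -> (A,0)->write 1,move L,goto A. Now: state=A, head=2, tape[0..4]=00110 (head:   ^)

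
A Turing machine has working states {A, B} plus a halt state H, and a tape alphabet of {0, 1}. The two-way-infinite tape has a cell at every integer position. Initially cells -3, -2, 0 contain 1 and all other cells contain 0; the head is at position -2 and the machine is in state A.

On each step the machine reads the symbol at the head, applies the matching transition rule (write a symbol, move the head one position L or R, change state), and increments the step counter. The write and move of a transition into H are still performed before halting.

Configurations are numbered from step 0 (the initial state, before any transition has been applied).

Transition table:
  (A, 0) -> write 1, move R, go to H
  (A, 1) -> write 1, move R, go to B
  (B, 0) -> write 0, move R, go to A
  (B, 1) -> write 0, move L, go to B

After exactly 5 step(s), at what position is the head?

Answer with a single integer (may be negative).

Answer: 3

Derivation:
Step 1: in state A at pos -2, read 1 -> (A,1)->write 1,move R,goto B. Now: state=B, head=-1, tape[-4..1]=011010 (head:    ^)
Step 2: in state B at pos -1, read 0 -> (B,0)->write 0,move R,goto A. Now: state=A, head=0, tape[-4..1]=011010 (head:     ^)
Step 3: in state A at pos 0, read 1 -> (A,1)->write 1,move R,goto B. Now: state=B, head=1, tape[-4..2]=0110100 (head:      ^)
Step 4: in state B at pos 1, read 0 -> (B,0)->write 0,move R,goto A. Now: state=A, head=2, tape[-4..3]=01101000 (head:       ^)
Step 5: in state A at pos 2, read 0 -> (A,0)->write 1,move R,goto H. Now: state=H, head=3, tape[-4..4]=011010100 (head:        ^)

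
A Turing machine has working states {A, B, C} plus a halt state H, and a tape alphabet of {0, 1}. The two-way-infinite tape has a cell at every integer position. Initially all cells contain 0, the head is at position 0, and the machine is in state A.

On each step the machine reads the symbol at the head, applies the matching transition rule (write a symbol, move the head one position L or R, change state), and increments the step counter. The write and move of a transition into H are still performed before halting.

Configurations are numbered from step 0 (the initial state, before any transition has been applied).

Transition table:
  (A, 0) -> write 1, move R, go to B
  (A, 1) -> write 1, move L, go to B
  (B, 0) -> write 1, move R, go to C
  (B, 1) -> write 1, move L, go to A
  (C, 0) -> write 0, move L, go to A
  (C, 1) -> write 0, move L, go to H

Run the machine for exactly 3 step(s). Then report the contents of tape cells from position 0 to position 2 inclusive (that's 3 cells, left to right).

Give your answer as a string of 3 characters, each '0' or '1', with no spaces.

Answer: 110

Derivation:
Step 1: in state A at pos 0, read 0 -> (A,0)->write 1,move R,goto B. Now: state=B, head=1, tape[-1..2]=0100 (head:   ^)
Step 2: in state B at pos 1, read 0 -> (B,0)->write 1,move R,goto C. Now: state=C, head=2, tape[-1..3]=01100 (head:    ^)
Step 3: in state C at pos 2, read 0 -> (C,0)->write 0,move L,goto A. Now: state=A, head=1, tape[-1..3]=01100 (head:   ^)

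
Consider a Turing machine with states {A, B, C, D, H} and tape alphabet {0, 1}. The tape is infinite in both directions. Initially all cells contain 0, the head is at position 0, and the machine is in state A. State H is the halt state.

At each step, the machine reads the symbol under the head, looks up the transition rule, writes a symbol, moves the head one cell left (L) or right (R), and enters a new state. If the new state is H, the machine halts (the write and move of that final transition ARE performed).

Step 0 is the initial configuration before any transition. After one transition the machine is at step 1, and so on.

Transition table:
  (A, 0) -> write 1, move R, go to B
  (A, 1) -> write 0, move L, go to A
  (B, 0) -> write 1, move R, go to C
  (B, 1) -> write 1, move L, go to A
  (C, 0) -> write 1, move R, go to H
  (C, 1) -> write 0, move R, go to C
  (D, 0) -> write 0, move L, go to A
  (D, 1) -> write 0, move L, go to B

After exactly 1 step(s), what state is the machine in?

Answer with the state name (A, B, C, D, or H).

Step 1: in state A at pos 0, read 0 -> (A,0)->write 1,move R,goto B. Now: state=B, head=1, tape[-1..2]=0100 (head:   ^)

Answer: B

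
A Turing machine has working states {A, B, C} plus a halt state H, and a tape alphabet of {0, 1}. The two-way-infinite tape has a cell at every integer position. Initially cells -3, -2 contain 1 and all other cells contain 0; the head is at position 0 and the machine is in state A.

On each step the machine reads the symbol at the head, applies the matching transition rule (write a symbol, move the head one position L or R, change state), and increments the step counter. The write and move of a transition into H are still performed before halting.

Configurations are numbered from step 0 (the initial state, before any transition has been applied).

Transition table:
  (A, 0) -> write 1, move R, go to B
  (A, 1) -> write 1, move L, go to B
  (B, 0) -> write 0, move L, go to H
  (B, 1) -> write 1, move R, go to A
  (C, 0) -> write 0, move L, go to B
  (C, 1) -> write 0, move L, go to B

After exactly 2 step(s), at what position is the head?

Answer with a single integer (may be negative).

Step 1: in state A at pos 0, read 0 -> (A,0)->write 1,move R,goto B. Now: state=B, head=1, tape[-4..2]=0110100 (head:      ^)
Step 2: in state B at pos 1, read 0 -> (B,0)->write 0,move L,goto H. Now: state=H, head=0, tape[-4..2]=0110100 (head:     ^)

Answer: 0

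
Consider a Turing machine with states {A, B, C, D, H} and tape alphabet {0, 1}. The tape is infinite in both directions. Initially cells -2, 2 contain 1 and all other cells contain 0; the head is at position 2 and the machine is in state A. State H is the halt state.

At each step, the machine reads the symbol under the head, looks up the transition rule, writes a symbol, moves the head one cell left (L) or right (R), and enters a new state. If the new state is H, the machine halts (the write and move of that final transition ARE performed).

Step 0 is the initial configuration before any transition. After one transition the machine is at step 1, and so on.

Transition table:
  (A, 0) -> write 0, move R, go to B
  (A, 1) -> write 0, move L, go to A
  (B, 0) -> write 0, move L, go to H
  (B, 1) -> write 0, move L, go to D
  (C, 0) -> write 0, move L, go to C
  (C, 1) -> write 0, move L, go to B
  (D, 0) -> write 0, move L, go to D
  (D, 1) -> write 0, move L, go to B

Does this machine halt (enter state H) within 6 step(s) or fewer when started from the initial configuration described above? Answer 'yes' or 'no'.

Answer: yes

Derivation:
Step 1: in state A at pos 2, read 1 -> (A,1)->write 0,move L,goto A. Now: state=A, head=1, tape[-3..3]=0100000 (head:     ^)
Step 2: in state A at pos 1, read 0 -> (A,0)->write 0,move R,goto B. Now: state=B, head=2, tape[-3..3]=0100000 (head:      ^)
Step 3: in state B at pos 2, read 0 -> (B,0)->write 0,move L,goto H. Now: state=H, head=1, tape[-3..3]=0100000 (head:     ^)
State H reached at step 3; 3 <= 6 -> yes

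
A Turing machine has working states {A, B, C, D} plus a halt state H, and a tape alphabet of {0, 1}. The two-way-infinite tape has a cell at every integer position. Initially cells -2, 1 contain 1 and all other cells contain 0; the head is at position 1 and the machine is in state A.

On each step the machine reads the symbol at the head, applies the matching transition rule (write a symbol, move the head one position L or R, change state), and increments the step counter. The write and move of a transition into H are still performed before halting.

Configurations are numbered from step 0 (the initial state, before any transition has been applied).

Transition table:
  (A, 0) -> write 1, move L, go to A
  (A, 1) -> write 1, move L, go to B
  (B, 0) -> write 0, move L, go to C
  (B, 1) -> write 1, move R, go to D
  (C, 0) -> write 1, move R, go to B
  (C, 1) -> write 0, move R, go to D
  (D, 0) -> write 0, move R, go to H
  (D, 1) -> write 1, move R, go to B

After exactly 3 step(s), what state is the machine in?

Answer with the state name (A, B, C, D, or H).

Answer: B

Derivation:
Step 1: in state A at pos 1, read 1 -> (A,1)->write 1,move L,goto B. Now: state=B, head=0, tape[-3..2]=010010 (head:    ^)
Step 2: in state B at pos 0, read 0 -> (B,0)->write 0,move L,goto C. Now: state=C, head=-1, tape[-3..2]=010010 (head:   ^)
Step 3: in state C at pos -1, read 0 -> (C,0)->write 1,move R,goto B. Now: state=B, head=0, tape[-3..2]=011010 (head:    ^)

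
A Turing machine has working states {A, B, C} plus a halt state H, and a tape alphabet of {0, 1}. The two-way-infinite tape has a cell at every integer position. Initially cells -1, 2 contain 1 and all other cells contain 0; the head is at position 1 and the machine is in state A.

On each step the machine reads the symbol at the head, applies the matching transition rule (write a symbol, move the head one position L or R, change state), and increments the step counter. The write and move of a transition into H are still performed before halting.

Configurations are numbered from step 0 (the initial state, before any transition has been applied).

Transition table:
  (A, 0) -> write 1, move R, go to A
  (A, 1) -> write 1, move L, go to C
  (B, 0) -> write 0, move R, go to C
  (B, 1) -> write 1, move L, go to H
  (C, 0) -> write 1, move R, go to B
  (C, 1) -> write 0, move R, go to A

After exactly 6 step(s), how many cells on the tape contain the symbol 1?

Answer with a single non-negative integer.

Step 1: in state A at pos 1, read 0 -> (A,0)->write 1,move R,goto A. Now: state=A, head=2, tape[-2..3]=010110 (head:     ^)
Step 2: in state A at pos 2, read 1 -> (A,1)->write 1,move L,goto C. Now: state=C, head=1, tape[-2..3]=010110 (head:    ^)
Step 3: in state C at pos 1, read 1 -> (C,1)->write 0,move R,goto A. Now: state=A, head=2, tape[-2..3]=010010 (head:     ^)
Step 4: in state A at pos 2, read 1 -> (A,1)->write 1,move L,goto C. Now: state=C, head=1, tape[-2..3]=010010 (head:    ^)
Step 5: in state C at pos 1, read 0 -> (C,0)->write 1,move R,goto B. Now: state=B, head=2, tape[-2..3]=010110 (head:     ^)
Step 6: in state B at pos 2, read 1 -> (B,1)->write 1,move L,goto H. Now: state=H, head=1, tape[-2..3]=010110 (head:    ^)
Cells containing 1 after step 6: {-1, 1, 2} -> 3 cell(s)

Answer: 3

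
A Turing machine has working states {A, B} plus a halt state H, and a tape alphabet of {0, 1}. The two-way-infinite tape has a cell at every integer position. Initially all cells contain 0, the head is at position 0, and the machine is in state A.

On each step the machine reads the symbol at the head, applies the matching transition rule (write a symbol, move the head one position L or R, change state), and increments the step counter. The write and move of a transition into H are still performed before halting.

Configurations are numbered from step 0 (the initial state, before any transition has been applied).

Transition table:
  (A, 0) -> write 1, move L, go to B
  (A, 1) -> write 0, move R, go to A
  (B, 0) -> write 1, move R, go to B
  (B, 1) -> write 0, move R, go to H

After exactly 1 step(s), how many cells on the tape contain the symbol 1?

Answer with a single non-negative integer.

Answer: 1

Derivation:
Step 1: in state A at pos 0, read 0 -> (A,0)->write 1,move L,goto B. Now: state=B, head=-1, tape[-2..1]=0010 (head:  ^)
Cells containing 1 after step 1: {0} -> 1 cell(s)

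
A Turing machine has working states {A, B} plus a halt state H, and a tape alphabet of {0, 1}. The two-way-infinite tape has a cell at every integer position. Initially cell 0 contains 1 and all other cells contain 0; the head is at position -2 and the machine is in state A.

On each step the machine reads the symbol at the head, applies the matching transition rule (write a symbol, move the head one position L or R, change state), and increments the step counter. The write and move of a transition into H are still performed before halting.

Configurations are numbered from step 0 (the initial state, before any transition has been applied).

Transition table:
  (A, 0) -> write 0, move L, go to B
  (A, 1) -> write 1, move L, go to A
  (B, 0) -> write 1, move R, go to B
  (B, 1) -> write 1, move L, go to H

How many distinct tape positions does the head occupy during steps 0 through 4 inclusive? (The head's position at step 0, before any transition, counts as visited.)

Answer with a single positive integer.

Answer: 4

Derivation:
Step 1: in state A at pos -2, read 0 -> (A,0)->write 0,move L,goto B. Now: state=B, head=-3, tape[-4..1]=000010 (head:  ^)
Step 2: in state B at pos -3, read 0 -> (B,0)->write 1,move R,goto B. Now: state=B, head=-2, tape[-4..1]=010010 (head:   ^)
Step 3: in state B at pos -2, read 0 -> (B,0)->write 1,move R,goto B. Now: state=B, head=-1, tape[-4..1]=011010 (head:    ^)
Step 4: in state B at pos -1, read 0 -> (B,0)->write 1,move R,goto B. Now: state=B, head=0, tape[-4..1]=011110 (head:     ^)
Head positions at steps 0..4: starting at -2, distinct positions visited = {-3, -2, -1, 0} -> 4 position(s)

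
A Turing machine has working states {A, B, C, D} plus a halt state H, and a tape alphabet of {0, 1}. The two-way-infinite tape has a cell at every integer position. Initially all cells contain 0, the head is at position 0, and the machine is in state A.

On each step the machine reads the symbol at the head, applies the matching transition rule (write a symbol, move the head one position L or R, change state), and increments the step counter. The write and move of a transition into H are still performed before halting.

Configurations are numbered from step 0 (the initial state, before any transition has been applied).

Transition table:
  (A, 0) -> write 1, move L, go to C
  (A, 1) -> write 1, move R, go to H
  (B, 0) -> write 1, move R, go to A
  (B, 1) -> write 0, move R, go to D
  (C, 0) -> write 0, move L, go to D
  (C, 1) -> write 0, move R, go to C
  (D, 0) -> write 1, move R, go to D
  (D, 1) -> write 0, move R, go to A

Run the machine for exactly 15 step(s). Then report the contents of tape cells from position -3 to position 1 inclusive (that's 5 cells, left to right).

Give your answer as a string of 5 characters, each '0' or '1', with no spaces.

Step 1: in state A at pos 0, read 0 -> (A,0)->write 1,move L,goto C. Now: state=C, head=-1, tape[-2..1]=0010 (head:  ^)
Step 2: in state C at pos -1, read 0 -> (C,0)->write 0,move L,goto D. Now: state=D, head=-2, tape[-3..1]=00010 (head:  ^)
Step 3: in state D at pos -2, read 0 -> (D,0)->write 1,move R,goto D. Now: state=D, head=-1, tape[-3..1]=01010 (head:   ^)
Step 4: in state D at pos -1, read 0 -> (D,0)->write 1,move R,goto D. Now: state=D, head=0, tape[-3..1]=01110 (head:    ^)
Step 5: in state D at pos 0, read 1 -> (D,1)->write 0,move R,goto A. Now: state=A, head=1, tape[-3..2]=011000 (head:     ^)
Step 6: in state A at pos 1, read 0 -> (A,0)->write 1,move L,goto C. Now: state=C, head=0, tape[-3..2]=011010 (head:    ^)
Step 7: in state C at pos 0, read 0 -> (C,0)->write 0,move L,goto D. Now: state=D, head=-1, tape[-3..2]=011010 (head:   ^)
Step 8: in state D at pos -1, read 1 -> (D,1)->write 0,move R,goto A. Now: state=A, head=0, tape[-3..2]=010010 (head:    ^)
Step 9: in state A at pos 0, read 0 -> (A,0)->write 1,move L,goto C. Now: state=C, head=-1, tape[-3..2]=010110 (head:   ^)
Step 10: in state C at pos -1, read 0 -> (C,0)->write 0,move L,goto D. Now: state=D, head=-2, tape[-3..2]=010110 (head:  ^)
Step 11: in state D at pos -2, read 1 -> (D,1)->write 0,move R,goto A. Now: state=A, head=-1, tape[-3..2]=000110 (head:   ^)
Step 12: in state A at pos -1, read 0 -> (A,0)->write 1,move L,goto C. Now: state=C, head=-2, tape[-3..2]=001110 (head:  ^)
Step 13: in state C at pos -2, read 0 -> (C,0)->write 0,move L,goto D. Now: state=D, head=-3, tape[-4..2]=0001110 (head:  ^)
Step 14: in state D at pos -3, read 0 -> (D,0)->write 1,move R,goto D. Now: state=D, head=-2, tape[-4..2]=0101110 (head:   ^)
Step 15: in state D at pos -2, read 0 -> (D,0)->write 1,move R,goto D. Now: state=D, head=-1, tape[-4..2]=0111110 (head:    ^)

Answer: 11111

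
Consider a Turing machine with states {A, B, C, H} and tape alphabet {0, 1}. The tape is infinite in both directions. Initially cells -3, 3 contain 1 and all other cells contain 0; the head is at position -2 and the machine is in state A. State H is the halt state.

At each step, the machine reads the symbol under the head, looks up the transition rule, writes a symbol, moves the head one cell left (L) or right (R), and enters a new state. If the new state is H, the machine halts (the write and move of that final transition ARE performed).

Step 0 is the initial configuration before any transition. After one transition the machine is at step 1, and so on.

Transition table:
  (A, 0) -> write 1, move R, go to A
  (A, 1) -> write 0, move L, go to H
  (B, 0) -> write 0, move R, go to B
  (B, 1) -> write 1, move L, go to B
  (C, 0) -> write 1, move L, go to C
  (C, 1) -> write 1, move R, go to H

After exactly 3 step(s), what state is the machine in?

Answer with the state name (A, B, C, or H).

Answer: A

Derivation:
Step 1: in state A at pos -2, read 0 -> (A,0)->write 1,move R,goto A. Now: state=A, head=-1, tape[-4..4]=011000010 (head:    ^)
Step 2: in state A at pos -1, read 0 -> (A,0)->write 1,move R,goto A. Now: state=A, head=0, tape[-4..4]=011100010 (head:     ^)
Step 3: in state A at pos 0, read 0 -> (A,0)->write 1,move R,goto A. Now: state=A, head=1, tape[-4..4]=011110010 (head:      ^)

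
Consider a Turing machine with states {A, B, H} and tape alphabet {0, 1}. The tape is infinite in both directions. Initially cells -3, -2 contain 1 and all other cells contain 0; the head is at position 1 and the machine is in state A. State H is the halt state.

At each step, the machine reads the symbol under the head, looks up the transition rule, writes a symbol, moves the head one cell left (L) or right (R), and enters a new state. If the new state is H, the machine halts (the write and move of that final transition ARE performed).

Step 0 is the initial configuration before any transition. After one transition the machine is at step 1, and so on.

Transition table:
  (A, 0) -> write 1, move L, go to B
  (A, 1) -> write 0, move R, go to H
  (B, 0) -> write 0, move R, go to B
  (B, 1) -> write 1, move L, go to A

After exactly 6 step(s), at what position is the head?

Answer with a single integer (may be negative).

Step 1: in state A at pos 1, read 0 -> (A,0)->write 1,move L,goto B. Now: state=B, head=0, tape[-4..2]=0110010 (head:     ^)
Step 2: in state B at pos 0, read 0 -> (B,0)->write 0,move R,goto B. Now: state=B, head=1, tape[-4..2]=0110010 (head:      ^)
Step 3: in state B at pos 1, read 1 -> (B,1)->write 1,move L,goto A. Now: state=A, head=0, tape[-4..2]=0110010 (head:     ^)
Step 4: in state A at pos 0, read 0 -> (A,0)->write 1,move L,goto B. Now: state=B, head=-1, tape[-4..2]=0110110 (head:    ^)
Step 5: in state B at pos -1, read 0 -> (B,0)->write 0,move R,goto B. Now: state=B, head=0, tape[-4..2]=0110110 (head:     ^)
Step 6: in state B at pos 0, read 1 -> (B,1)->write 1,move L,goto A. Now: state=A, head=-1, tape[-4..2]=0110110 (head:    ^)

Answer: -1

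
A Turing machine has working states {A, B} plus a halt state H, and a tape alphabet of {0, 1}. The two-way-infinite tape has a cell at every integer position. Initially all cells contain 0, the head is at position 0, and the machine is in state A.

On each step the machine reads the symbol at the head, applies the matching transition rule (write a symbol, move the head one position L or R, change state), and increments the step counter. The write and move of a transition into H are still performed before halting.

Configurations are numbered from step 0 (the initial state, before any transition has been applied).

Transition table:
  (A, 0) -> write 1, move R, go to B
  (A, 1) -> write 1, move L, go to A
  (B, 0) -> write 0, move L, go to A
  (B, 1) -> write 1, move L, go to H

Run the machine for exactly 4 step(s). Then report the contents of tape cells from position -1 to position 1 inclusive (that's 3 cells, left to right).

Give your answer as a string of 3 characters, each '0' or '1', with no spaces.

Answer: 110

Derivation:
Step 1: in state A at pos 0, read 0 -> (A,0)->write 1,move R,goto B. Now: state=B, head=1, tape[-1..2]=0100 (head:   ^)
Step 2: in state B at pos 1, read 0 -> (B,0)->write 0,move L,goto A. Now: state=A, head=0, tape[-1..2]=0100 (head:  ^)
Step 3: in state A at pos 0, read 1 -> (A,1)->write 1,move L,goto A. Now: state=A, head=-1, tape[-2..2]=00100 (head:  ^)
Step 4: in state A at pos -1, read 0 -> (A,0)->write 1,move R,goto B. Now: state=B, head=0, tape[-2..2]=01100 (head:   ^)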